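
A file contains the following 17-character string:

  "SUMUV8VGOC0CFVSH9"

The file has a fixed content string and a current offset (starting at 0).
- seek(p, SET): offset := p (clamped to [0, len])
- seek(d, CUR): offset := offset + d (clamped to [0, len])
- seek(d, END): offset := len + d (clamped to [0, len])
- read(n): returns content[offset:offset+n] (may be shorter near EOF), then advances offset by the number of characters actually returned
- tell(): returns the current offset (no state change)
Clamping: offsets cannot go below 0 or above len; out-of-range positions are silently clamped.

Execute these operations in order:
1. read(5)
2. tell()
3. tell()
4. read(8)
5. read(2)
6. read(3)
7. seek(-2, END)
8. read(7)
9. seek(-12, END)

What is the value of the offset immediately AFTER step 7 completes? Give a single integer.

After 1 (read(5)): returned 'SUMUV', offset=5
After 2 (tell()): offset=5
After 3 (tell()): offset=5
After 4 (read(8)): returned '8VGOC0CF', offset=13
After 5 (read(2)): returned 'VS', offset=15
After 6 (read(3)): returned 'H9', offset=17
After 7 (seek(-2, END)): offset=15

Answer: 15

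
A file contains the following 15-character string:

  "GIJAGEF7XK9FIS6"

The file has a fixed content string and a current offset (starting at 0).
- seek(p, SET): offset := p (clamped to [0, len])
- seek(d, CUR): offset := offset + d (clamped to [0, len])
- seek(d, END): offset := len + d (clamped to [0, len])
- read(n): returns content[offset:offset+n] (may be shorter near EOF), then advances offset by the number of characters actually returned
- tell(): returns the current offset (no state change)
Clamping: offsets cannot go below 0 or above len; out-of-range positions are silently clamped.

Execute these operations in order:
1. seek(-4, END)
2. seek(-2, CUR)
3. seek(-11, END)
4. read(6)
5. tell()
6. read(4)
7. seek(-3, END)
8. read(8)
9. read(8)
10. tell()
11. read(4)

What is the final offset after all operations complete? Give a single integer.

After 1 (seek(-4, END)): offset=11
After 2 (seek(-2, CUR)): offset=9
After 3 (seek(-11, END)): offset=4
After 4 (read(6)): returned 'GEF7XK', offset=10
After 5 (tell()): offset=10
After 6 (read(4)): returned '9FIS', offset=14
After 7 (seek(-3, END)): offset=12
After 8 (read(8)): returned 'IS6', offset=15
After 9 (read(8)): returned '', offset=15
After 10 (tell()): offset=15
After 11 (read(4)): returned '', offset=15

Answer: 15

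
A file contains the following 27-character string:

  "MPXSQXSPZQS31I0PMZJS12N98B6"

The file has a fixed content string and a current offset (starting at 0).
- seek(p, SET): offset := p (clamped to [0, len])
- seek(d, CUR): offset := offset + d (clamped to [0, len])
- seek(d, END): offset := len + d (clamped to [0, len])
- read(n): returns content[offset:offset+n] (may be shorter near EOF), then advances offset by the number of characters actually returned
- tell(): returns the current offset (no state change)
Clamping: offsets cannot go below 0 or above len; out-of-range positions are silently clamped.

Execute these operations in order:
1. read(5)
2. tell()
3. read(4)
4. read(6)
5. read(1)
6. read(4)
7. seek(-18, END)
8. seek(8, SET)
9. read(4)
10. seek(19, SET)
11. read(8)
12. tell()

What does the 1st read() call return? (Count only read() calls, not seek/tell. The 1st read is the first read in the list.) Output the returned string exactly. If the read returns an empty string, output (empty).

Answer: MPXSQ

Derivation:
After 1 (read(5)): returned 'MPXSQ', offset=5
After 2 (tell()): offset=5
After 3 (read(4)): returned 'XSPZ', offset=9
After 4 (read(6)): returned 'QS31I0', offset=15
After 5 (read(1)): returned 'P', offset=16
After 6 (read(4)): returned 'MZJS', offset=20
After 7 (seek(-18, END)): offset=9
After 8 (seek(8, SET)): offset=8
After 9 (read(4)): returned 'ZQS3', offset=12
After 10 (seek(19, SET)): offset=19
After 11 (read(8)): returned 'S12N98B6', offset=27
After 12 (tell()): offset=27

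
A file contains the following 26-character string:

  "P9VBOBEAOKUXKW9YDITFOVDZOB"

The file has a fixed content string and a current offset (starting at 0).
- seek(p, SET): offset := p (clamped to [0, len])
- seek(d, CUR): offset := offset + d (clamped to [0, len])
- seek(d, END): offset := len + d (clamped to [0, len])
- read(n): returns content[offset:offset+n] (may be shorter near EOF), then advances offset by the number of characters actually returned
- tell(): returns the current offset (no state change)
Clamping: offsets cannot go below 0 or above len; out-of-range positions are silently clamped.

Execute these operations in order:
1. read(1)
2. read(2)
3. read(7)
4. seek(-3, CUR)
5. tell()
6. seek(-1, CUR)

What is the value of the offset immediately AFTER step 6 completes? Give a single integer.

After 1 (read(1)): returned 'P', offset=1
After 2 (read(2)): returned '9V', offset=3
After 3 (read(7)): returned 'BOBEAOK', offset=10
After 4 (seek(-3, CUR)): offset=7
After 5 (tell()): offset=7
After 6 (seek(-1, CUR)): offset=6

Answer: 6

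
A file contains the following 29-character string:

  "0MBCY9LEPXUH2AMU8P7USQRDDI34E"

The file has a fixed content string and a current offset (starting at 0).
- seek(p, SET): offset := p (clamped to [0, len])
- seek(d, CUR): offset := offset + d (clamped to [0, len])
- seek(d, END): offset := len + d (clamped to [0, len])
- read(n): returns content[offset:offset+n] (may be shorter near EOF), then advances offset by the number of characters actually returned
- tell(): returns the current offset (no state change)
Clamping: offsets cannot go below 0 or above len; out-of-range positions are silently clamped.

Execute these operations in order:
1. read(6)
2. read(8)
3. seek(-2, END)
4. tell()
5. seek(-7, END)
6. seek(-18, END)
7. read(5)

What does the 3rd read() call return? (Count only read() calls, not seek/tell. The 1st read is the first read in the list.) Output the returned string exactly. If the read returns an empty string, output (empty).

Answer: H2AMU

Derivation:
After 1 (read(6)): returned '0MBCY9', offset=6
After 2 (read(8)): returned 'LEPXUH2A', offset=14
After 3 (seek(-2, END)): offset=27
After 4 (tell()): offset=27
After 5 (seek(-7, END)): offset=22
After 6 (seek(-18, END)): offset=11
After 7 (read(5)): returned 'H2AMU', offset=16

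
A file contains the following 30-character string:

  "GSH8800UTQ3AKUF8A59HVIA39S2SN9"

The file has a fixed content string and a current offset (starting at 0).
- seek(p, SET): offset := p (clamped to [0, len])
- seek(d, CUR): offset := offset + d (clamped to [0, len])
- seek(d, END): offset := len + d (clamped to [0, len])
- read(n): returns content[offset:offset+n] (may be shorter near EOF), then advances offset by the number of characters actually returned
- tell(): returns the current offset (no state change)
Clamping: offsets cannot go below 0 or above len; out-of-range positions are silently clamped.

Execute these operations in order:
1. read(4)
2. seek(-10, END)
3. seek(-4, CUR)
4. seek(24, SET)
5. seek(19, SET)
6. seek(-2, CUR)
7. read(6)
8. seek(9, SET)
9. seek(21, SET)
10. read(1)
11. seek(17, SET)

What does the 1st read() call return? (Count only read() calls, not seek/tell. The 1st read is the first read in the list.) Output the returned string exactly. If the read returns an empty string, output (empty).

Answer: GSH8

Derivation:
After 1 (read(4)): returned 'GSH8', offset=4
After 2 (seek(-10, END)): offset=20
After 3 (seek(-4, CUR)): offset=16
After 4 (seek(24, SET)): offset=24
After 5 (seek(19, SET)): offset=19
After 6 (seek(-2, CUR)): offset=17
After 7 (read(6)): returned '59HVIA', offset=23
After 8 (seek(9, SET)): offset=9
After 9 (seek(21, SET)): offset=21
After 10 (read(1)): returned 'I', offset=22
After 11 (seek(17, SET)): offset=17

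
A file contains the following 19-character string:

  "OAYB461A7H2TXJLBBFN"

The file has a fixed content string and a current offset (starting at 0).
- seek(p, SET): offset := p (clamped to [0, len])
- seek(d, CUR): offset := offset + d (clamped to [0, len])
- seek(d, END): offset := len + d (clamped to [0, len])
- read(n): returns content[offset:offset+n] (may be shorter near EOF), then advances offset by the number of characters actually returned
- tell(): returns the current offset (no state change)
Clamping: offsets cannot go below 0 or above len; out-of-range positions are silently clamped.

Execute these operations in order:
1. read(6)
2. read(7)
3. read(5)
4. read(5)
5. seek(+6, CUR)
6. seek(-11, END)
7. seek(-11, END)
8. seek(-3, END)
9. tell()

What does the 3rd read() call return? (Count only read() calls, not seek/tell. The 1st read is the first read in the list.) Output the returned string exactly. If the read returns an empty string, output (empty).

After 1 (read(6)): returned 'OAYB46', offset=6
After 2 (read(7)): returned '1A7H2TX', offset=13
After 3 (read(5)): returned 'JLBBF', offset=18
After 4 (read(5)): returned 'N', offset=19
After 5 (seek(+6, CUR)): offset=19
After 6 (seek(-11, END)): offset=8
After 7 (seek(-11, END)): offset=8
After 8 (seek(-3, END)): offset=16
After 9 (tell()): offset=16

Answer: JLBBF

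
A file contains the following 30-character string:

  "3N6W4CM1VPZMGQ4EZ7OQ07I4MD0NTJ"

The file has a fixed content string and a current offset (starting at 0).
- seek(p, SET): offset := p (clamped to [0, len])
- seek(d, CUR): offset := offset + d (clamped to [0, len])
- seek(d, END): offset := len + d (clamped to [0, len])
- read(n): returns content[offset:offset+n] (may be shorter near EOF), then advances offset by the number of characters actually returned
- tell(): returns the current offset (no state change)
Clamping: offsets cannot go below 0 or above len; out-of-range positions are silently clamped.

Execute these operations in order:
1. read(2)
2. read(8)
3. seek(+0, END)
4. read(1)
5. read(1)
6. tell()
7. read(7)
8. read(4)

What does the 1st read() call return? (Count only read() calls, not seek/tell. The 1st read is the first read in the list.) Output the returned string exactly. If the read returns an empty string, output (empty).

After 1 (read(2)): returned '3N', offset=2
After 2 (read(8)): returned '6W4CM1VP', offset=10
After 3 (seek(+0, END)): offset=30
After 4 (read(1)): returned '', offset=30
After 5 (read(1)): returned '', offset=30
After 6 (tell()): offset=30
After 7 (read(7)): returned '', offset=30
After 8 (read(4)): returned '', offset=30

Answer: 3N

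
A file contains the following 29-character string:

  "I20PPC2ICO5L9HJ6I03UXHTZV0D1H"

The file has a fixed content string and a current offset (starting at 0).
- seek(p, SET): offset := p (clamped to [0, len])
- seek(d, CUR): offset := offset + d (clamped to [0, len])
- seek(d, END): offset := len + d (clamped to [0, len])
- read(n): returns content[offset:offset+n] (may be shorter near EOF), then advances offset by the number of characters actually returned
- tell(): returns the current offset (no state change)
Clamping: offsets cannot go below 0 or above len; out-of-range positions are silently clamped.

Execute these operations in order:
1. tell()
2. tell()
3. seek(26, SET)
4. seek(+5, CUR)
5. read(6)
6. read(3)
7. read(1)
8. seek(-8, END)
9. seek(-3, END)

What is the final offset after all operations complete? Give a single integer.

After 1 (tell()): offset=0
After 2 (tell()): offset=0
After 3 (seek(26, SET)): offset=26
After 4 (seek(+5, CUR)): offset=29
After 5 (read(6)): returned '', offset=29
After 6 (read(3)): returned '', offset=29
After 7 (read(1)): returned '', offset=29
After 8 (seek(-8, END)): offset=21
After 9 (seek(-3, END)): offset=26

Answer: 26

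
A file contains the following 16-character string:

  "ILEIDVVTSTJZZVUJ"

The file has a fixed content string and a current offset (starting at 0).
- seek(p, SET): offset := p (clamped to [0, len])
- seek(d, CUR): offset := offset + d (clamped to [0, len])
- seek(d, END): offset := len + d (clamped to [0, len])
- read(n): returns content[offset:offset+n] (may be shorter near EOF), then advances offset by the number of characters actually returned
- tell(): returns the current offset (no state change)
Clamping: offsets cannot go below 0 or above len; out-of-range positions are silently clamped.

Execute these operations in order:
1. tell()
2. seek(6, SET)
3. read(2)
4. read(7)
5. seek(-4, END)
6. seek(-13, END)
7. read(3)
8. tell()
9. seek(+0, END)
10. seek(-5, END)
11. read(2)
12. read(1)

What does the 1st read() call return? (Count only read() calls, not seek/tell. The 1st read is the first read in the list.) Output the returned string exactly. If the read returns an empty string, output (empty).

Answer: VT

Derivation:
After 1 (tell()): offset=0
After 2 (seek(6, SET)): offset=6
After 3 (read(2)): returned 'VT', offset=8
After 4 (read(7)): returned 'STJZZVU', offset=15
After 5 (seek(-4, END)): offset=12
After 6 (seek(-13, END)): offset=3
After 7 (read(3)): returned 'IDV', offset=6
After 8 (tell()): offset=6
After 9 (seek(+0, END)): offset=16
After 10 (seek(-5, END)): offset=11
After 11 (read(2)): returned 'ZZ', offset=13
After 12 (read(1)): returned 'V', offset=14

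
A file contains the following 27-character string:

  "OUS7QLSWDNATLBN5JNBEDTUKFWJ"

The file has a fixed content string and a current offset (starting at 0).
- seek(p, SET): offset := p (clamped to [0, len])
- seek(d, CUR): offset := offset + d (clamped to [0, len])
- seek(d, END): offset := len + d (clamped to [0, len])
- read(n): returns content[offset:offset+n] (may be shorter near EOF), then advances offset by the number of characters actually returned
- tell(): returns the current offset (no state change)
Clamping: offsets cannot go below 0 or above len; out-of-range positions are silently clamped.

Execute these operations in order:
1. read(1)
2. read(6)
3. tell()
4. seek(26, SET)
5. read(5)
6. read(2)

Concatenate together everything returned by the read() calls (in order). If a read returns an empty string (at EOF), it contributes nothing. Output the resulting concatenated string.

Answer: OUS7QLSJ

Derivation:
After 1 (read(1)): returned 'O', offset=1
After 2 (read(6)): returned 'US7QLS', offset=7
After 3 (tell()): offset=7
After 4 (seek(26, SET)): offset=26
After 5 (read(5)): returned 'J', offset=27
After 6 (read(2)): returned '', offset=27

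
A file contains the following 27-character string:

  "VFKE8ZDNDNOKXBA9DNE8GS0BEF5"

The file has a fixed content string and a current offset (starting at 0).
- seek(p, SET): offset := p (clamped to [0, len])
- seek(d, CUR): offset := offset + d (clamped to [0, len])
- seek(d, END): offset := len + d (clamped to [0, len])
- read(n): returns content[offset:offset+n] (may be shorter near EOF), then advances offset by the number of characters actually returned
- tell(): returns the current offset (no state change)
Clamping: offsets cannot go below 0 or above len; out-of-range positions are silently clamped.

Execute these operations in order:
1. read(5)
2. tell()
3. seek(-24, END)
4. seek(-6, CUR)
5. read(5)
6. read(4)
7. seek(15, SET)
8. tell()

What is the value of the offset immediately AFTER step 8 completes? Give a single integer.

After 1 (read(5)): returned 'VFKE8', offset=5
After 2 (tell()): offset=5
After 3 (seek(-24, END)): offset=3
After 4 (seek(-6, CUR)): offset=0
After 5 (read(5)): returned 'VFKE8', offset=5
After 6 (read(4)): returned 'ZDND', offset=9
After 7 (seek(15, SET)): offset=15
After 8 (tell()): offset=15

Answer: 15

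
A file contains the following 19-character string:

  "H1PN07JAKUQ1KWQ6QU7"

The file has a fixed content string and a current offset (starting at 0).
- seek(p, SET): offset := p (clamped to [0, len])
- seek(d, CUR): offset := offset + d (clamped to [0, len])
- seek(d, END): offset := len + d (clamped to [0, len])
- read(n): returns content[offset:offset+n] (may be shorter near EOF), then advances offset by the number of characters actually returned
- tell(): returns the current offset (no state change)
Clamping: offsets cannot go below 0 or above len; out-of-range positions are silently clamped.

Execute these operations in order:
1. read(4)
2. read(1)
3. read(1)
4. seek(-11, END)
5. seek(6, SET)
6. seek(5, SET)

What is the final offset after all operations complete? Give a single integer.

Answer: 5

Derivation:
After 1 (read(4)): returned 'H1PN', offset=4
After 2 (read(1)): returned '0', offset=5
After 3 (read(1)): returned '7', offset=6
After 4 (seek(-11, END)): offset=8
After 5 (seek(6, SET)): offset=6
After 6 (seek(5, SET)): offset=5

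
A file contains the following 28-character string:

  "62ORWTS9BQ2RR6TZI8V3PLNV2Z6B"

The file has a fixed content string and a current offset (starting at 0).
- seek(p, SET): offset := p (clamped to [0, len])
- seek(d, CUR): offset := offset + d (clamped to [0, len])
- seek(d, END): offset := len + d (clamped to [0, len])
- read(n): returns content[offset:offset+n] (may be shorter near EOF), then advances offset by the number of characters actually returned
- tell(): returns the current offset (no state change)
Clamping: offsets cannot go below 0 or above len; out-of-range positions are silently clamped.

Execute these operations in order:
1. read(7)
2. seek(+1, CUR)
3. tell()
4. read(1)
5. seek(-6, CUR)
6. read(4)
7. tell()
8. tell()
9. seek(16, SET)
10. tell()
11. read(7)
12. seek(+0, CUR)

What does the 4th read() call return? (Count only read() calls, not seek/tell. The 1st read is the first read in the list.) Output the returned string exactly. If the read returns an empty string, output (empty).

After 1 (read(7)): returned '62ORWTS', offset=7
After 2 (seek(+1, CUR)): offset=8
After 3 (tell()): offset=8
After 4 (read(1)): returned 'B', offset=9
After 5 (seek(-6, CUR)): offset=3
After 6 (read(4)): returned 'RWTS', offset=7
After 7 (tell()): offset=7
After 8 (tell()): offset=7
After 9 (seek(16, SET)): offset=16
After 10 (tell()): offset=16
After 11 (read(7)): returned 'I8V3PLN', offset=23
After 12 (seek(+0, CUR)): offset=23

Answer: I8V3PLN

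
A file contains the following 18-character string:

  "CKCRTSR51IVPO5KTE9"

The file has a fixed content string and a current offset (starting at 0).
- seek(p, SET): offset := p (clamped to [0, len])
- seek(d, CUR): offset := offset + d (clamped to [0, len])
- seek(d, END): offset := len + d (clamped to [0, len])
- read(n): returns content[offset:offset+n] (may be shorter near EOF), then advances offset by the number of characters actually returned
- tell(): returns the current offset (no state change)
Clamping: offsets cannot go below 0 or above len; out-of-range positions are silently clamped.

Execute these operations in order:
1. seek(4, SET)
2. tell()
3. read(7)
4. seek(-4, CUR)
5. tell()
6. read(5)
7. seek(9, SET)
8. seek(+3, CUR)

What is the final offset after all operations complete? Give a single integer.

Answer: 12

Derivation:
After 1 (seek(4, SET)): offset=4
After 2 (tell()): offset=4
After 3 (read(7)): returned 'TSR51IV', offset=11
After 4 (seek(-4, CUR)): offset=7
After 5 (tell()): offset=7
After 6 (read(5)): returned '51IVP', offset=12
After 7 (seek(9, SET)): offset=9
After 8 (seek(+3, CUR)): offset=12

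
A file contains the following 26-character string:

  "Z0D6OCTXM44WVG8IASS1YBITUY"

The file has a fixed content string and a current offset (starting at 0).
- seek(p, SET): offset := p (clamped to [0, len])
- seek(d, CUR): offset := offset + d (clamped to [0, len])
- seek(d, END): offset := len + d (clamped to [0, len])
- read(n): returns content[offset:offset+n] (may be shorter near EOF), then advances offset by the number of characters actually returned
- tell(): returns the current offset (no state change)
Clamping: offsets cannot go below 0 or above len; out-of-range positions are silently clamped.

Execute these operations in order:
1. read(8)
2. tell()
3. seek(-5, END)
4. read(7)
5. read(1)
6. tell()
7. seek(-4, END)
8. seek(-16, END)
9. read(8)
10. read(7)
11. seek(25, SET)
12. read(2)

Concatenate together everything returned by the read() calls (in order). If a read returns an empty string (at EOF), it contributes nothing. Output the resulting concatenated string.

Answer: Z0D6OCTXBITUY4WVG8IASS1YBITUY

Derivation:
After 1 (read(8)): returned 'Z0D6OCTX', offset=8
After 2 (tell()): offset=8
After 3 (seek(-5, END)): offset=21
After 4 (read(7)): returned 'BITUY', offset=26
After 5 (read(1)): returned '', offset=26
After 6 (tell()): offset=26
After 7 (seek(-4, END)): offset=22
After 8 (seek(-16, END)): offset=10
After 9 (read(8)): returned '4WVG8IAS', offset=18
After 10 (read(7)): returned 'S1YBITU', offset=25
After 11 (seek(25, SET)): offset=25
After 12 (read(2)): returned 'Y', offset=26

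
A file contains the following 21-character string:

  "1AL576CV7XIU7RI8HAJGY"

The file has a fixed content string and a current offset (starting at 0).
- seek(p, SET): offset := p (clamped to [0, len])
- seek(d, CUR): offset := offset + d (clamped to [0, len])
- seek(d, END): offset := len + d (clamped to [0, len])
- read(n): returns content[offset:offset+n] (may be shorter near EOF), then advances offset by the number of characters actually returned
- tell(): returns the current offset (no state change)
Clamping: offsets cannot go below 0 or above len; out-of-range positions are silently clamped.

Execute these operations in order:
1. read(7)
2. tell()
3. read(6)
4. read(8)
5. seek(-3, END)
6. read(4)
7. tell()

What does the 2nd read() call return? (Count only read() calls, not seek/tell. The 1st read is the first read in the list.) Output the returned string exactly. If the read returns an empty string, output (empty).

After 1 (read(7)): returned '1AL576C', offset=7
After 2 (tell()): offset=7
After 3 (read(6)): returned 'V7XIU7', offset=13
After 4 (read(8)): returned 'RI8HAJGY', offset=21
After 5 (seek(-3, END)): offset=18
After 6 (read(4)): returned 'JGY', offset=21
After 7 (tell()): offset=21

Answer: V7XIU7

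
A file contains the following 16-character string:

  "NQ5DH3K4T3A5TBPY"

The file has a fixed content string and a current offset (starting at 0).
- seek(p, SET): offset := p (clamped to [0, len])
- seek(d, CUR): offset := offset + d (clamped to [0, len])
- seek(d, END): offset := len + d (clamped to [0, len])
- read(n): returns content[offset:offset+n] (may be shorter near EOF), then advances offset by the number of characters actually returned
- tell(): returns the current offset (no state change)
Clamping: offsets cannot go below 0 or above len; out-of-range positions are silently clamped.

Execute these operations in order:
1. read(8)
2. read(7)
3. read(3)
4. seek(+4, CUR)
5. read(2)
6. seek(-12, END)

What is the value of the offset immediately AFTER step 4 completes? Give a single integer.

Answer: 16

Derivation:
After 1 (read(8)): returned 'NQ5DH3K4', offset=8
After 2 (read(7)): returned 'T3A5TBP', offset=15
After 3 (read(3)): returned 'Y', offset=16
After 4 (seek(+4, CUR)): offset=16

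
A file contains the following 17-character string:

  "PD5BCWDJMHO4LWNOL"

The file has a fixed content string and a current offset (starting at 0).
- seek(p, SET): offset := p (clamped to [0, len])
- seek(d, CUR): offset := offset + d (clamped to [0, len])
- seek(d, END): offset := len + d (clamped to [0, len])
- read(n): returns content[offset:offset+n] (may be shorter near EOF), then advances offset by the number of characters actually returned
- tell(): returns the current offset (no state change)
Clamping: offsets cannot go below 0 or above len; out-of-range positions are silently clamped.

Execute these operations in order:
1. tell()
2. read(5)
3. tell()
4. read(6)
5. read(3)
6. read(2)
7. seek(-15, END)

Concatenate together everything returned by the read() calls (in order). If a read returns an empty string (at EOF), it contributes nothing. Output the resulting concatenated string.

After 1 (tell()): offset=0
After 2 (read(5)): returned 'PD5BC', offset=5
After 3 (tell()): offset=5
After 4 (read(6)): returned 'WDJMHO', offset=11
After 5 (read(3)): returned '4LW', offset=14
After 6 (read(2)): returned 'NO', offset=16
After 7 (seek(-15, END)): offset=2

Answer: PD5BCWDJMHO4LWNO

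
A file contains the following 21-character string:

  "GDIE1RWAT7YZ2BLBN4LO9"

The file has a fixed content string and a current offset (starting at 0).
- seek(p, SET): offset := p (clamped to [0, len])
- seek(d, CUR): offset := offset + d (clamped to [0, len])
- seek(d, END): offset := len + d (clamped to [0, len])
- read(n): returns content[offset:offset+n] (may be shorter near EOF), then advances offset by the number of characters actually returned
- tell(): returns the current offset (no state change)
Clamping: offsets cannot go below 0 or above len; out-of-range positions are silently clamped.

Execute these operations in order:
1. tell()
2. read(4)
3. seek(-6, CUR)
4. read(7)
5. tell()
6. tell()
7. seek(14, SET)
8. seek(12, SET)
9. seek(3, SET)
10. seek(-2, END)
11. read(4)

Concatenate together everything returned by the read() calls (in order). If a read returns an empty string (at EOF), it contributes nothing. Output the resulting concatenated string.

Answer: GDIEGDIE1RWO9

Derivation:
After 1 (tell()): offset=0
After 2 (read(4)): returned 'GDIE', offset=4
After 3 (seek(-6, CUR)): offset=0
After 4 (read(7)): returned 'GDIE1RW', offset=7
After 5 (tell()): offset=7
After 6 (tell()): offset=7
After 7 (seek(14, SET)): offset=14
After 8 (seek(12, SET)): offset=12
After 9 (seek(3, SET)): offset=3
After 10 (seek(-2, END)): offset=19
After 11 (read(4)): returned 'O9', offset=21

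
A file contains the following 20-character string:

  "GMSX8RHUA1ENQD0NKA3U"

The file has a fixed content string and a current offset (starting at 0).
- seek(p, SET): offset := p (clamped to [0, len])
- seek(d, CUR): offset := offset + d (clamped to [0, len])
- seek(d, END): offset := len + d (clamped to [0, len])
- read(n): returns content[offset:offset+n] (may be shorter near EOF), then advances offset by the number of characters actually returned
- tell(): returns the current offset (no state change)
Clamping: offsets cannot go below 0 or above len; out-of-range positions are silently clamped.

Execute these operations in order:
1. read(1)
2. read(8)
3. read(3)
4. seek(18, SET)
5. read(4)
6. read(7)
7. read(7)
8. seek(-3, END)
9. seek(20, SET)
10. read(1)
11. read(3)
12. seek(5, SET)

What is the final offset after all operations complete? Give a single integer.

After 1 (read(1)): returned 'G', offset=1
After 2 (read(8)): returned 'MSX8RHUA', offset=9
After 3 (read(3)): returned '1EN', offset=12
After 4 (seek(18, SET)): offset=18
After 5 (read(4)): returned '3U', offset=20
After 6 (read(7)): returned '', offset=20
After 7 (read(7)): returned '', offset=20
After 8 (seek(-3, END)): offset=17
After 9 (seek(20, SET)): offset=20
After 10 (read(1)): returned '', offset=20
After 11 (read(3)): returned '', offset=20
After 12 (seek(5, SET)): offset=5

Answer: 5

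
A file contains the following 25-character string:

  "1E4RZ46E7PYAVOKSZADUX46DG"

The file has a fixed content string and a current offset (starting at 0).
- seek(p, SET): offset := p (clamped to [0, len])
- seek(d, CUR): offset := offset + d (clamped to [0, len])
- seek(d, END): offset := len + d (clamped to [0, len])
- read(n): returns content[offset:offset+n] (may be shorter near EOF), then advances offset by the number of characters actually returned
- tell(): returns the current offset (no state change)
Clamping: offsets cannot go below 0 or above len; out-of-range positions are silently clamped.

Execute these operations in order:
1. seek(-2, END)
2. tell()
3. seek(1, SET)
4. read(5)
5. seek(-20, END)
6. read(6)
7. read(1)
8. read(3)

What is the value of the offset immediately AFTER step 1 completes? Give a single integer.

Answer: 23

Derivation:
After 1 (seek(-2, END)): offset=23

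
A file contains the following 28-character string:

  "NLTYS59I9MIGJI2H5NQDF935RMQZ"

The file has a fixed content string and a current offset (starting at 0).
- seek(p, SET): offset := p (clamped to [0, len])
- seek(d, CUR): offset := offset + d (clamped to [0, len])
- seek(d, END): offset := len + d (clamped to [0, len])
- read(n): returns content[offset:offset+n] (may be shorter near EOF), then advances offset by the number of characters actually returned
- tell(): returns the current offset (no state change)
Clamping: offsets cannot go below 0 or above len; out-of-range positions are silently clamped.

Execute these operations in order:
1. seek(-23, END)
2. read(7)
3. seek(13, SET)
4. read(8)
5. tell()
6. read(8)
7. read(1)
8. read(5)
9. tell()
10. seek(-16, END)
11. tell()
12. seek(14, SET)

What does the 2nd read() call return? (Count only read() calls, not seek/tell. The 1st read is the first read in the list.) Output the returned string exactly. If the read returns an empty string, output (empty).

After 1 (seek(-23, END)): offset=5
After 2 (read(7)): returned '59I9MIG', offset=12
After 3 (seek(13, SET)): offset=13
After 4 (read(8)): returned 'I2H5NQDF', offset=21
After 5 (tell()): offset=21
After 6 (read(8)): returned '935RMQZ', offset=28
After 7 (read(1)): returned '', offset=28
After 8 (read(5)): returned '', offset=28
After 9 (tell()): offset=28
After 10 (seek(-16, END)): offset=12
After 11 (tell()): offset=12
After 12 (seek(14, SET)): offset=14

Answer: I2H5NQDF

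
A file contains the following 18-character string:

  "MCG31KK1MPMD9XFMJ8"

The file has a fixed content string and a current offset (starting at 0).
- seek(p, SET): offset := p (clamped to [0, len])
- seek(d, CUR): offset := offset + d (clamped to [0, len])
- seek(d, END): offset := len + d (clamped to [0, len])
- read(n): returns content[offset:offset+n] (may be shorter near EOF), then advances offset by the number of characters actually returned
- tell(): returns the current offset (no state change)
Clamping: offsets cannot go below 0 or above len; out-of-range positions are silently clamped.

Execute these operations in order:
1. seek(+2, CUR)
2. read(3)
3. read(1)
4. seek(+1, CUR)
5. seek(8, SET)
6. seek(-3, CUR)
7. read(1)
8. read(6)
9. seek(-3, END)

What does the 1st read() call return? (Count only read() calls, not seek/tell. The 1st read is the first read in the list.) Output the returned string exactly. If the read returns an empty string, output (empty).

Answer: G31

Derivation:
After 1 (seek(+2, CUR)): offset=2
After 2 (read(3)): returned 'G31', offset=5
After 3 (read(1)): returned 'K', offset=6
After 4 (seek(+1, CUR)): offset=7
After 5 (seek(8, SET)): offset=8
After 6 (seek(-3, CUR)): offset=5
After 7 (read(1)): returned 'K', offset=6
After 8 (read(6)): returned 'K1MPMD', offset=12
After 9 (seek(-3, END)): offset=15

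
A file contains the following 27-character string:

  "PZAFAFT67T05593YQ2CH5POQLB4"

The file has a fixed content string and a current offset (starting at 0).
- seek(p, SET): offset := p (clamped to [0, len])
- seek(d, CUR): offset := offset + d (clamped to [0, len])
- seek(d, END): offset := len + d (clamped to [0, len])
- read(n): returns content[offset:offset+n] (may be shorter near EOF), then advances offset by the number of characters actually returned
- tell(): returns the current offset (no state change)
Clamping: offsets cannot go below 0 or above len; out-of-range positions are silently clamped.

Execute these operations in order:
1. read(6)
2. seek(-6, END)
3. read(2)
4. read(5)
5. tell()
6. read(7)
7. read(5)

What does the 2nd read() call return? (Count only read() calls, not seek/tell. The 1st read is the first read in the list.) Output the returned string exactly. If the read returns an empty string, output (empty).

After 1 (read(6)): returned 'PZAFAF', offset=6
After 2 (seek(-6, END)): offset=21
After 3 (read(2)): returned 'PO', offset=23
After 4 (read(5)): returned 'QLB4', offset=27
After 5 (tell()): offset=27
After 6 (read(7)): returned '', offset=27
After 7 (read(5)): returned '', offset=27

Answer: PO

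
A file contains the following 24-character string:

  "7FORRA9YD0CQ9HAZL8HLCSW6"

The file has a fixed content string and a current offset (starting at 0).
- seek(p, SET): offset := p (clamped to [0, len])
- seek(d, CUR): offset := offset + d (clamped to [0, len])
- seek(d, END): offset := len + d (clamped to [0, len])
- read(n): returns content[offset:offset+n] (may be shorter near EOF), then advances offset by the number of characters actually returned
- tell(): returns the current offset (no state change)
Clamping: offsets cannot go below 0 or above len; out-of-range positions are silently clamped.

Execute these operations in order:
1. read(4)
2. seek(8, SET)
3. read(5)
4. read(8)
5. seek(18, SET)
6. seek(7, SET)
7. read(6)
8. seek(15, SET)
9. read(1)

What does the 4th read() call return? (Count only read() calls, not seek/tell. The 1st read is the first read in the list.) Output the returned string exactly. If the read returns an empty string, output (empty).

After 1 (read(4)): returned '7FOR', offset=4
After 2 (seek(8, SET)): offset=8
After 3 (read(5)): returned 'D0CQ9', offset=13
After 4 (read(8)): returned 'HAZL8HLC', offset=21
After 5 (seek(18, SET)): offset=18
After 6 (seek(7, SET)): offset=7
After 7 (read(6)): returned 'YD0CQ9', offset=13
After 8 (seek(15, SET)): offset=15
After 9 (read(1)): returned 'Z', offset=16

Answer: YD0CQ9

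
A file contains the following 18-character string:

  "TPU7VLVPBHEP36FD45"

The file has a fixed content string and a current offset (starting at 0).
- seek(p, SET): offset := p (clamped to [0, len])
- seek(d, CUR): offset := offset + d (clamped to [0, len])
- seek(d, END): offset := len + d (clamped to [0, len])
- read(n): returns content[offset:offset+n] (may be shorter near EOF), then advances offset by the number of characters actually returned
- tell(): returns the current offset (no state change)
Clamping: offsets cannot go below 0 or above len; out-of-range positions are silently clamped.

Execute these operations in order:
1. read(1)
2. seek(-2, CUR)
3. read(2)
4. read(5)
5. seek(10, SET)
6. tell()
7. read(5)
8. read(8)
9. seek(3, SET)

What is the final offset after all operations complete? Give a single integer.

After 1 (read(1)): returned 'T', offset=1
After 2 (seek(-2, CUR)): offset=0
After 3 (read(2)): returned 'TP', offset=2
After 4 (read(5)): returned 'U7VLV', offset=7
After 5 (seek(10, SET)): offset=10
After 6 (tell()): offset=10
After 7 (read(5)): returned 'EP36F', offset=15
After 8 (read(8)): returned 'D45', offset=18
After 9 (seek(3, SET)): offset=3

Answer: 3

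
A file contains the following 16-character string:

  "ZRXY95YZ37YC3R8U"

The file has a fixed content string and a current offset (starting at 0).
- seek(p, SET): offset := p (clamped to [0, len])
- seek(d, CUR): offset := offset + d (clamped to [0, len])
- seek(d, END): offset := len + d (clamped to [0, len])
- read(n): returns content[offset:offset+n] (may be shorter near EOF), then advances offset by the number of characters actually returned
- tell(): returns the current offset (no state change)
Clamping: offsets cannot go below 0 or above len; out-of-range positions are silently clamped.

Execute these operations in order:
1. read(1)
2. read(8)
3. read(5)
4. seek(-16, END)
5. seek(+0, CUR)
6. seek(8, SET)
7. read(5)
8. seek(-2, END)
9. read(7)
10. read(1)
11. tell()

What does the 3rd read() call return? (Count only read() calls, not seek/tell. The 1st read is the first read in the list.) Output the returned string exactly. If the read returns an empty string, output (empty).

After 1 (read(1)): returned 'Z', offset=1
After 2 (read(8)): returned 'RXY95YZ3', offset=9
After 3 (read(5)): returned '7YC3R', offset=14
After 4 (seek(-16, END)): offset=0
After 5 (seek(+0, CUR)): offset=0
After 6 (seek(8, SET)): offset=8
After 7 (read(5)): returned '37YC3', offset=13
After 8 (seek(-2, END)): offset=14
After 9 (read(7)): returned '8U', offset=16
After 10 (read(1)): returned '', offset=16
After 11 (tell()): offset=16

Answer: 7YC3R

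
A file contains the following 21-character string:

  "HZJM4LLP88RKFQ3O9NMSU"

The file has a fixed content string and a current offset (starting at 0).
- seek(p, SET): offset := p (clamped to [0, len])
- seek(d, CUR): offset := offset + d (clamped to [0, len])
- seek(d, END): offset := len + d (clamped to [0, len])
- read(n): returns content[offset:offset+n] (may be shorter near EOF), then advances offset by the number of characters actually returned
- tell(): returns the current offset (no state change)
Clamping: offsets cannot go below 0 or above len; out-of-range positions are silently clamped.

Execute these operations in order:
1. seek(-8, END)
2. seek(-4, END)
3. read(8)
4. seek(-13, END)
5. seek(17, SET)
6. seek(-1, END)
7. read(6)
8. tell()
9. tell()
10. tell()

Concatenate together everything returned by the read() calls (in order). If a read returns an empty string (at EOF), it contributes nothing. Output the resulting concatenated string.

After 1 (seek(-8, END)): offset=13
After 2 (seek(-4, END)): offset=17
After 3 (read(8)): returned 'NMSU', offset=21
After 4 (seek(-13, END)): offset=8
After 5 (seek(17, SET)): offset=17
After 6 (seek(-1, END)): offset=20
After 7 (read(6)): returned 'U', offset=21
After 8 (tell()): offset=21
After 9 (tell()): offset=21
After 10 (tell()): offset=21

Answer: NMSUU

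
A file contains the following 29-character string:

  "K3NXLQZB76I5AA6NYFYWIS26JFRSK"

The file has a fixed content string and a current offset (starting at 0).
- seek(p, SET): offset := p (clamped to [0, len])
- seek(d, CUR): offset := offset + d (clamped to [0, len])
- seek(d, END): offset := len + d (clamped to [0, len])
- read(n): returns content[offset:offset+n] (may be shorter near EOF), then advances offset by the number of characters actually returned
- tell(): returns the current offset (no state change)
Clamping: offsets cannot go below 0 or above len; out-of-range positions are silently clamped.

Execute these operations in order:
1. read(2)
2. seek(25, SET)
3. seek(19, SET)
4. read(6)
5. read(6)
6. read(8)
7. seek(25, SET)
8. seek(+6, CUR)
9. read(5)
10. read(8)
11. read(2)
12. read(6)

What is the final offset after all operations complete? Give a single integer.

Answer: 29

Derivation:
After 1 (read(2)): returned 'K3', offset=2
After 2 (seek(25, SET)): offset=25
After 3 (seek(19, SET)): offset=19
After 4 (read(6)): returned 'WIS26J', offset=25
After 5 (read(6)): returned 'FRSK', offset=29
After 6 (read(8)): returned '', offset=29
After 7 (seek(25, SET)): offset=25
After 8 (seek(+6, CUR)): offset=29
After 9 (read(5)): returned '', offset=29
After 10 (read(8)): returned '', offset=29
After 11 (read(2)): returned '', offset=29
After 12 (read(6)): returned '', offset=29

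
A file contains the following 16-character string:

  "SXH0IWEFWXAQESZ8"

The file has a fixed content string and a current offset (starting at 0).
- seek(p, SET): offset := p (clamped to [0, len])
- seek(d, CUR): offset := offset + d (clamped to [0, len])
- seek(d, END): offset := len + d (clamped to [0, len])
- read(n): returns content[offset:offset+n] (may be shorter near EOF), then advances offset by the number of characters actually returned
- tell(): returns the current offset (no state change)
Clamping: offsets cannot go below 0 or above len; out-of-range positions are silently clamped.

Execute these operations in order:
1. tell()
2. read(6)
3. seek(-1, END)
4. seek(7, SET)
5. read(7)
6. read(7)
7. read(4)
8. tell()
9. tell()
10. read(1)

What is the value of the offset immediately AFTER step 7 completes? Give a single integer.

Answer: 16

Derivation:
After 1 (tell()): offset=0
After 2 (read(6)): returned 'SXH0IW', offset=6
After 3 (seek(-1, END)): offset=15
After 4 (seek(7, SET)): offset=7
After 5 (read(7)): returned 'FWXAQES', offset=14
After 6 (read(7)): returned 'Z8', offset=16
After 7 (read(4)): returned '', offset=16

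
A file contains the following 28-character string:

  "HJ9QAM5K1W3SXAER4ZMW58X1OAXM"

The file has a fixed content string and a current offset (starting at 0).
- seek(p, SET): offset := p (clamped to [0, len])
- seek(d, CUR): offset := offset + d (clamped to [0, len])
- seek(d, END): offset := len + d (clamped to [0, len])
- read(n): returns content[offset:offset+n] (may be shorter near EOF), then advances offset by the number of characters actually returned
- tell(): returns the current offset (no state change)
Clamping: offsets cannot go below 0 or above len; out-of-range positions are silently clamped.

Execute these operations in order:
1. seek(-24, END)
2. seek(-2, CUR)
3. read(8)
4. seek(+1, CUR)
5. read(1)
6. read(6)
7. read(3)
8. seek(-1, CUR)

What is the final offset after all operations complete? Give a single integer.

Answer: 20

Derivation:
After 1 (seek(-24, END)): offset=4
After 2 (seek(-2, CUR)): offset=2
After 3 (read(8)): returned '9QAM5K1W', offset=10
After 4 (seek(+1, CUR)): offset=11
After 5 (read(1)): returned 'S', offset=12
After 6 (read(6)): returned 'XAER4Z', offset=18
After 7 (read(3)): returned 'MW5', offset=21
After 8 (seek(-1, CUR)): offset=20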